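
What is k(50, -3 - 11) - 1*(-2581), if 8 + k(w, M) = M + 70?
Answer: 2629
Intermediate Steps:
k(w, M) = 62 + M (k(w, M) = -8 + (M + 70) = -8 + (70 + M) = 62 + M)
k(50, -3 - 11) - 1*(-2581) = (62 + (-3 - 11)) - 1*(-2581) = (62 - 14) + 2581 = 48 + 2581 = 2629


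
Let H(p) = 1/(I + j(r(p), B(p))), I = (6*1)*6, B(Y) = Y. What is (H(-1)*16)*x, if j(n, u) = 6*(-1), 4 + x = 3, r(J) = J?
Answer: -8/15 ≈ -0.53333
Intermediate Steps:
x = -1 (x = -4 + 3 = -1)
j(n, u) = -6
I = 36 (I = 6*6 = 36)
H(p) = 1/30 (H(p) = 1/(36 - 6) = 1/30)
(H(-1)*16)*x = ((1/30)*16)*(-1) = (8/15)*(-1) = -8/15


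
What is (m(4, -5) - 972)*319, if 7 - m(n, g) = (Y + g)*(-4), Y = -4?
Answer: -319319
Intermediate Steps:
m(n, g) = -9 + 4*g (m(n, g) = 7 - (-4 + g)*(-4) = 7 - (16 - 4*g) = 7 + (-16 + 4*g) = -9 + 4*g)
(m(4, -5) - 972)*319 = ((-9 + 4*(-5)) - 972)*319 = ((-9 - 20) - 972)*319 = (-29 - 972)*319 = -1001*319 = -319319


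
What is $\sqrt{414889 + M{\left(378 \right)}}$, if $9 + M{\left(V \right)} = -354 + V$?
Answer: $2 \sqrt{103726} \approx 644.13$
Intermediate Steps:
$M{\left(V \right)} = -363 + V$ ($M{\left(V \right)} = -9 + \left(-354 + V\right) = -363 + V$)
$\sqrt{414889 + M{\left(378 \right)}} = \sqrt{414889 + \left(-363 + 378\right)} = \sqrt{414889 + 15} = \sqrt{414904} = 2 \sqrt{103726}$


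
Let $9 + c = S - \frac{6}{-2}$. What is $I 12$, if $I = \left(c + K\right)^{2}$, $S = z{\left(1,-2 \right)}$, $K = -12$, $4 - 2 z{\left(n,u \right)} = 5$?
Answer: $4107$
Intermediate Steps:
$z{\left(n,u \right)} = - \frac{1}{2}$ ($z{\left(n,u \right)} = 2 - \frac{5}{2} = - \frac{1}{2}$)
$S = - \frac{1}{2} \approx -0.5$
$c = - \frac{13}{2}$ ($c = -9 - \left(\frac{1}{2} + \frac{6}{-2}\right) = -9 - \left(\frac{1}{2} + 6 \left(- \frac{1}{2}\right)\right) = -9 - - \frac{5}{2} = -9 + \left(- \frac{1}{2} + 3\right) = -9 + \frac{5}{2} = - \frac{13}{2} \approx -6.5$)
$I = \frac{1369}{4}$ ($I = \left(- \frac{13}{2} - 12\right)^{2} = \left(- \frac{37}{2}\right)^{2} = \frac{1369}{4} \approx 342.25$)
$I 12 = \frac{1369}{4} \cdot 12 = 4107$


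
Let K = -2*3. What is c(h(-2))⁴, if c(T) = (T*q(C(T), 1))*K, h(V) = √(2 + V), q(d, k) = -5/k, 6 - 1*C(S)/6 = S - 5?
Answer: 0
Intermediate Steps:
K = -6
C(S) = 66 - 6*S (C(S) = 36 - 6*(S - 5) = 36 - 6*(-5 + S) = 36 + (30 - 6*S) = 66 - 6*S)
c(T) = 30*T (c(T) = (T*(-5/1))*(-6) = (T*(-5*1))*(-6) = (T*(-5))*(-6) = -5*T*(-6) = 30*T)
c(h(-2))⁴ = (30*√(2 - 2))⁴ = (30*√0)⁴ = (30*0)⁴ = 0⁴ = 0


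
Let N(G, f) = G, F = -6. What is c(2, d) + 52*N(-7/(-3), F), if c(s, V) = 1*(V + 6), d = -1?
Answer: 379/3 ≈ 126.33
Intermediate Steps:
c(s, V) = 6 + V (c(s, V) = 1*(6 + V) = 6 + V)
c(2, d) + 52*N(-7/(-3), F) = (6 - 1) + 52*(-7/(-3)) = 5 + 52*(-7*(-⅓)) = 5 + 52*(7/3) = 5 + 364/3 = 379/3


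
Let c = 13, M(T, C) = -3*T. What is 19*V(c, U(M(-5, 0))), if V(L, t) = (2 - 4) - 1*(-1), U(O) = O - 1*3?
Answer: -19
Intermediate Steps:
U(O) = -3 + O (U(O) = O - 3 = -3 + O)
V(L, t) = -1 (V(L, t) = -2 + 1 = -1)
19*V(c, U(M(-5, 0))) = 19*(-1) = -19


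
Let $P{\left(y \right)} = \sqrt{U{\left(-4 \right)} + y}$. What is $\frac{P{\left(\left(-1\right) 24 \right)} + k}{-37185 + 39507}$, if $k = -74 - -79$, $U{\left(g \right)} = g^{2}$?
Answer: $\frac{5}{2322} + \frac{i \sqrt{2}}{1161} \approx 0.0021533 + 0.0012181 i$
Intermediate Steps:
$P{\left(y \right)} = \sqrt{16 + y}$ ($P{\left(y \right)} = \sqrt{\left(-4\right)^{2} + y} = \sqrt{16 + y}$)
$k = 5$ ($k = -74 + 79 = 5$)
$\frac{P{\left(\left(-1\right) 24 \right)} + k}{-37185 + 39507} = \frac{\sqrt{16 - 24} + 5}{-37185 + 39507} = \frac{\sqrt{16 - 24} + 5}{2322} = \left(\sqrt{-8} + 5\right) \frac{1}{2322} = \left(2 i \sqrt{2} + 5\right) \frac{1}{2322} = \left(5 + 2 i \sqrt{2}\right) \frac{1}{2322} = \frac{5}{2322} + \frac{i \sqrt{2}}{1161}$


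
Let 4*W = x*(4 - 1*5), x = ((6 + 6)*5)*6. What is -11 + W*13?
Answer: -1181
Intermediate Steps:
x = 360 (x = (12*5)*6 = 60*6 = 360)
W = -90 (W = (360*(4 - 1*5))/4 = (360*(4 - 5))/4 = (360*(-1))/4 = (1/4)*(-360) = -90)
-11 + W*13 = -11 - 90*13 = -11 - 1170 = -1181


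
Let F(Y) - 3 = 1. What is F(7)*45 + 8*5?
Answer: 220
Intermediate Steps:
F(Y) = 4 (F(Y) = 3 + 1 = 4)
F(7)*45 + 8*5 = 4*45 + 8*5 = 180 + 40 = 220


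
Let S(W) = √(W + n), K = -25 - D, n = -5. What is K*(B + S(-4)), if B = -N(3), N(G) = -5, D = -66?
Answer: 205 + 123*I ≈ 205.0 + 123.0*I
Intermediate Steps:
K = 41 (K = -25 - 1*(-66) = -25 + 66 = 41)
S(W) = √(-5 + W) (S(W) = √(W - 5) = √(-5 + W))
B = 5 (B = -1*(-5) = 5)
K*(B + S(-4)) = 41*(5 + √(-5 - 4)) = 41*(5 + √(-9)) = 41*(5 + 3*I) = 205 + 123*I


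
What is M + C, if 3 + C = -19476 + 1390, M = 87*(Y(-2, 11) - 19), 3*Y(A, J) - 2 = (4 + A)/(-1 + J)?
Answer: -98391/5 ≈ -19678.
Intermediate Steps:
Y(A, J) = ⅔ + (4 + A)/(3*(-1 + J)) (Y(A, J) = ⅔ + ((4 + A)/(-1 + J))/3 = ⅔ + (4 + A)/(3*(-1 + J)))
M = -7946/5 (M = 87*((2 - 2 + 2*11)/(3*(-1 + 11)) - 19) = 87*((⅓)*(2 - 2 + 22)/10 - 19) = 87*((⅓)*(⅒)*22 - 19) = 87*(11/15 - 19) = 87*(-274/15) = -7946/5 ≈ -1589.2)
C = -18089 (C = -3 + (-19476 + 1390) = -3 - 18086 = -18089)
M + C = -7946/5 - 18089 = -98391/5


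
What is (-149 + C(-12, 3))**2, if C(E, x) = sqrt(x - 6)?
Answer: (149 - I*sqrt(3))**2 ≈ 22198.0 - 516.15*I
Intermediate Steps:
C(E, x) = sqrt(-6 + x)
(-149 + C(-12, 3))**2 = (-149 + sqrt(-6 + 3))**2 = (-149 + sqrt(-3))**2 = (-149 + I*sqrt(3))**2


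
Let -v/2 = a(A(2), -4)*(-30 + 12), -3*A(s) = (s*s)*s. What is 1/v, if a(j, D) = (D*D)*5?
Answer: 1/2880 ≈ 0.00034722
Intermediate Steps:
A(s) = -s**3/3 (A(s) = -s*s*s/3 = -s**2*s/3 = -s**3/3)
a(j, D) = 5*D**2 (a(j, D) = D**2*5 = 5*D**2)
v = 2880 (v = -2*5*(-4)**2*(-30 + 12) = -2*5*16*(-18) = -160*(-18) = -2*(-1440) = 2880)
1/v = 1/2880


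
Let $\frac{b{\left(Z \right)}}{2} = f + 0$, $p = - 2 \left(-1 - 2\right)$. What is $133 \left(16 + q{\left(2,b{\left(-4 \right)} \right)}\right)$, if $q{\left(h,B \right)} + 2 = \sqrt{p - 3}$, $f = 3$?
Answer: $1862 + 133 \sqrt{3} \approx 2092.4$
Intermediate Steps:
$p = 6$ ($p = \left(-2\right) \left(-3\right) = 6$)
$b{\left(Z \right)} = 6$ ($b{\left(Z \right)} = 2 \left(3 + 0\right) = 2 \cdot 3 = 6$)
$q{\left(h,B \right)} = -2 + \sqrt{3}$ ($q{\left(h,B \right)} = -2 + \sqrt{6 - 3} = -2 + \sqrt{3}$)
$133 \left(16 + q{\left(2,b{\left(-4 \right)} \right)}\right) = 133 \left(16 - \left(2 - \sqrt{3}\right)\right) = 133 \left(14 + \sqrt{3}\right) = 1862 + 133 \sqrt{3}$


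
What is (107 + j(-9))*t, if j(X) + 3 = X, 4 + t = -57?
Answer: -5795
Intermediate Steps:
t = -61 (t = -4 - 57 = -61)
j(X) = -3 + X
(107 + j(-9))*t = (107 + (-3 - 9))*(-61) = (107 - 12)*(-61) = 95*(-61) = -5795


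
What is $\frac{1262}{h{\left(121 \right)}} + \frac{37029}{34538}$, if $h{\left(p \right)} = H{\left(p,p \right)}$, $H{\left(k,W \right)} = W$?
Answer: $\frac{48067465}{4179098} \approx 11.502$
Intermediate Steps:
$h{\left(p \right)} = p$
$\frac{1262}{h{\left(121 \right)}} + \frac{37029}{34538} = \frac{1262}{121} + \frac{37029}{34538} = \frac{48067465}{4179098}$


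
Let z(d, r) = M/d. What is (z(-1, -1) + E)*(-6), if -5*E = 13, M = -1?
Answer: 48/5 ≈ 9.6000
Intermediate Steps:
z(d, r) = -1/d
E = -13/5 (E = -⅕*13 = -13/5 ≈ -2.6000)
(z(-1, -1) + E)*(-6) = (-1/(-1) - 13/5)*(-6) = (-1*(-1) - 13/5)*(-6) = (1 - 13/5)*(-6) = -8/5*(-6) = 48/5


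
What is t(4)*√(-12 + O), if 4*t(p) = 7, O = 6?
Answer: 7*I*√6/4 ≈ 4.2866*I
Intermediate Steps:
t(p) = 7/4 (t(p) = (¼)*7 = 7/4)
t(4)*√(-12 + O) = 7*√(-12 + 6)/4 = 7*√(-6)/4 = 7*(I*√6)/4 = 7*I*√6/4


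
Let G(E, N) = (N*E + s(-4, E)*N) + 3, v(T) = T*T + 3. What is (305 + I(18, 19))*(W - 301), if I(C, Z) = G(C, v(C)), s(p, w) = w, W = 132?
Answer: -2041520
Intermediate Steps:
v(T) = 3 + T² (v(T) = T² + 3 = 3 + T²)
G(E, N) = 3 + 2*E*N (G(E, N) = (N*E + E*N) + 3 = (E*N + E*N) + 3 = 2*E*N + 3 = 3 + 2*E*N)
I(C, Z) = 3 + 2*C*(3 + C²)
(305 + I(18, 19))*(W - 301) = (305 + (3 + 2*18*(3 + 18²)))*(132 - 301) = (305 + (3 + 2*18*(3 + 324)))*(-169) = (305 + (3 + 2*18*327))*(-169) = (305 + (3 + 11772))*(-169) = (305 + 11775)*(-169) = 12080*(-169) = -2041520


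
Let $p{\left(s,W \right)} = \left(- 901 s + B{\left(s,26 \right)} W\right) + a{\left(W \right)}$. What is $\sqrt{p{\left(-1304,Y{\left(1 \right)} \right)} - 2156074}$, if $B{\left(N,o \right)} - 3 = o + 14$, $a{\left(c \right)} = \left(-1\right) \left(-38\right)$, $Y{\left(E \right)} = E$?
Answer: $i \sqrt{981089} \approx 990.5 i$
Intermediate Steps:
$a{\left(c \right)} = 38$
$B{\left(N,o \right)} = 17 + o$ ($B{\left(N,o \right)} = 3 + \left(o + 14\right) = 3 + \left(14 + o\right) = 17 + o$)
$p{\left(s,W \right)} = 38 - 901 s + 43 W$ ($p{\left(s,W \right)} = \left(- 901 s + \left(17 + 26\right) W\right) + 38 = \left(- 901 s + 43 W\right) + 38 = 38 - 901 s + 43 W$)
$\sqrt{p{\left(-1304,Y{\left(1 \right)} \right)} - 2156074} = \sqrt{\left(38 - -1174904 + 43 \cdot 1\right) - 2156074} = \sqrt{\left(38 + 1174904 + 43\right) - 2156074} = \sqrt{1174985 - 2156074} = \sqrt{-981089} = i \sqrt{981089}$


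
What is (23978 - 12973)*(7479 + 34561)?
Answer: 462650200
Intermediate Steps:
(23978 - 12973)*(7479 + 34561) = 11005*42040 = 462650200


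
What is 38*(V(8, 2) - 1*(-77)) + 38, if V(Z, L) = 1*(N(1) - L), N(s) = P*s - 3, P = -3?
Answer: 2660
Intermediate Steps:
N(s) = -3 - 3*s (N(s) = -3*s - 3 = -3 - 3*s)
V(Z, L) = -6 - L (V(Z, L) = 1*((-3 - 3*1) - L) = 1*((-3 - 3) - L) = 1*(-6 - L) = -6 - L)
38*(V(8, 2) - 1*(-77)) + 38 = 38*((-6 - 1*2) - 1*(-77)) + 38 = 38*((-6 - 2) + 77) + 38 = 38*(-8 + 77) + 38 = 38*69 + 38 = 2622 + 38 = 2660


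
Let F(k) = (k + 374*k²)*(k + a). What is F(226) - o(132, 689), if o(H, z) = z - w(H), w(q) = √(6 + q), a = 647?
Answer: 16676612761 + √138 ≈ 1.6677e+10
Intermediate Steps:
F(k) = (647 + k)*(k + 374*k²) (F(k) = (k + 374*k²)*(k + 647) = (k + 374*k²)*(647 + k) = (647 + k)*(k + 374*k²))
o(H, z) = z - √(6 + H)
F(226) - o(132, 689) = 226*(647 + 374*226² + 241979*226) - (689 - √(6 + 132)) = 226*(647 + 374*51076 + 54687254) - (689 - √138) = 226*(647 + 19102424 + 54687254) + (-689 + √138) = 226*73790325 + (-689 + √138) = 16676613450 + (-689 + √138) = 16676612761 + √138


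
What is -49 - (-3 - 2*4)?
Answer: -38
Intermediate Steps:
-49 - (-3 - 2*4) = -49 - (-3 - 8) = -49 - 1*(-11) = -49 + 11 = -38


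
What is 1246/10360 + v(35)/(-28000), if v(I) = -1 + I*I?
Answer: 4957/64750 ≈ 0.076556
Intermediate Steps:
v(I) = -1 + I²
1246/10360 + v(35)/(-28000) = 1246/10360 + (-1 + 35²)/(-28000) = 1246*(1/10360) + (-1 + 1225)*(-1/28000) = 89/740 + 1224*(-1/28000) = 89/740 - 153/3500 = 4957/64750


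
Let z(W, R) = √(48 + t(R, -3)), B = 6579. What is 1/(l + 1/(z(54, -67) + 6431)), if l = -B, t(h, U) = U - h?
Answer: -68022991585/447523251060328 + √7/447523251060328 ≈ -0.00015200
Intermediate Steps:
z(W, R) = √(45 - R) (z(W, R) = √(48 + (-3 - R)) = √(45 - R))
l = -6579 (l = -1*6579 = -6579)
1/(l + 1/(z(54, -67) + 6431)) = 1/(-6579 + 1/(√(45 - 1*(-67)) + 6431)) = 1/(-6579 + 1/(√(45 + 67) + 6431)) = 1/(-6579 + 1/(√112 + 6431)) = 1/(-6579 + 1/(4*√7 + 6431)) = 1/(-6579 + 1/(6431 + 4*√7))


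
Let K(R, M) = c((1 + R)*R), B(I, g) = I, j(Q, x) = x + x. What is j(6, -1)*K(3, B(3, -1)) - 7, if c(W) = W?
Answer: -31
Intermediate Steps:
j(Q, x) = 2*x
K(R, M) = R*(1 + R) (K(R, M) = (1 + R)*R = R*(1 + R))
j(6, -1)*K(3, B(3, -1)) - 7 = (2*(-1))*(3*(1 + 3)) - 7 = -6*4 - 7 = -2*12 - 7 = -24 - 7 = -31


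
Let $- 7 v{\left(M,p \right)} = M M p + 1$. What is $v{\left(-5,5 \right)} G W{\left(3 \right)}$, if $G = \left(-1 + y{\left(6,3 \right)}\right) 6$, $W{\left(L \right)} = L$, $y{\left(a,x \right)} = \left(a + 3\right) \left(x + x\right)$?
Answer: $-17172$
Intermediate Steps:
$y{\left(a,x \right)} = 2 x \left(3 + a\right)$ ($y{\left(a,x \right)} = \left(3 + a\right) 2 x = 2 x \left(3 + a\right)$)
$v{\left(M,p \right)} = - \frac{1}{7} - \frac{p M^{2}}{7}$ ($v{\left(M,p \right)} = - \frac{M M p + 1}{7} = - \frac{M^{2} p + 1}{7} = - \frac{p M^{2} + 1}{7} = - \frac{1 + p M^{2}}{7} = - \frac{1}{7} - \frac{p M^{2}}{7}$)
$G = 318$ ($G = \left(-1 + 2 \cdot 3 \left(3 + 6\right)\right) 6 = \left(-1 + 2 \cdot 3 \cdot 9\right) 6 = \left(-1 + 54\right) 6 = 53 \cdot 6 = 318$)
$v{\left(-5,5 \right)} G W{\left(3 \right)} = \left(- \frac{1}{7} - \frac{5 \left(-5\right)^{2}}{7}\right) 318 \cdot 3 = \left(- \frac{1}{7} - \frac{5}{7} \cdot 25\right) 318 \cdot 3 = \left(- \frac{1}{7} - \frac{125}{7}\right) 318 \cdot 3 = \left(-18\right) 318 \cdot 3 = \left(-5724\right) 3 = -17172$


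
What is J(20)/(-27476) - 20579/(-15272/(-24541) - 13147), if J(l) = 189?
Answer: 600661182503/385410935060 ≈ 1.5585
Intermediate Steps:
J(20)/(-27476) - 20579/(-15272/(-24541) - 13147) = 189/(-27476) - 20579/(-15272/(-24541) - 13147) = 189*(-1/27476) - 20579/(-15272*(-1/24541) - 13147) = -189/27476 - 20579/(664/1067 - 13147) = -189/27476 - 20579/(-14027185/1067) = -189/27476 - 20579*(-1067/14027185) = -189/27476 + 21957793/14027185 = 600661182503/385410935060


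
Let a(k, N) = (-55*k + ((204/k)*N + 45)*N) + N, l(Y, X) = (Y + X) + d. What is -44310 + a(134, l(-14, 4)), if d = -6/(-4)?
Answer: -6962775/134 ≈ -51961.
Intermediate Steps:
d = 3/2 (d = -6*(-¼) = 3/2 ≈ 1.5000)
l(Y, X) = 3/2 + X + Y (l(Y, X) = (Y + X) + 3/2 = (X + Y) + 3/2 = 3/2 + X + Y)
a(k, N) = N - 55*k + N*(45 + 204*N/k) (a(k, N) = (-55*k + (204*N/k + 45)*N) + N = (-55*k + (45 + 204*N/k)*N) + N = (-55*k + N*(45 + 204*N/k)) + N = N - 55*k + N*(45 + 204*N/k))
-44310 + a(134, l(-14, 4)) = -44310 + (-55*134 + 46*(3/2 + 4 - 14) + 204*(3/2 + 4 - 14)²/134) = -44310 + (-7370 + 46*(-17/2) + 204*(-17/2)²*(1/134)) = -44310 + (-7370 - 391 + 204*(289/4)*(1/134)) = -44310 + (-7370 - 391 + 14739/134) = -44310 - 1025235/134 = -6962775/134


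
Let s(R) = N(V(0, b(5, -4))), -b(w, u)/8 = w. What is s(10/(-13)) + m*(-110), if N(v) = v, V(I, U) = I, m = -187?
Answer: 20570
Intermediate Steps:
b(w, u) = -8*w
s(R) = 0
s(10/(-13)) + m*(-110) = 0 - 187*(-110) = 0 + 20570 = 20570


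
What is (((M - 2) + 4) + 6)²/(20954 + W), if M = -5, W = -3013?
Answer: 9/17941 ≈ 0.00050164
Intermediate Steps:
(((M - 2) + 4) + 6)²/(20954 + W) = (((-5 - 2) + 4) + 6)²/(20954 - 3013) = ((-7 + 4) + 6)²/17941 = (-3 + 6)²/17941 = (1/17941)*3² = (1/17941)*9 = 9/17941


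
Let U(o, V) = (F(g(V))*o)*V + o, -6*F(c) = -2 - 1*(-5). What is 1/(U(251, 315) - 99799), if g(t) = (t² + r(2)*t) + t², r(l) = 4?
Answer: -2/278161 ≈ -7.1901e-6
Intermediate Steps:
g(t) = 2*t² + 4*t (g(t) = (t² + 4*t) + t² = 2*t² + 4*t)
F(c) = -½ (F(c) = -(-2 - 1*(-5))/6 = -(-2 + 5)/6 = -⅙*3 = -½)
U(o, V) = o - V*o/2 (U(o, V) = (-o/2)*V + o = -V*o/2 + o = o - V*o/2)
1/(U(251, 315) - 99799) = 1/((½)*251*(2 - 1*315) - 99799) = 1/((½)*251*(2 - 315) - 99799) = 1/((½)*251*(-313) - 99799) = 1/(-78563/2 - 99799) = 1/(-278161/2) = -2/278161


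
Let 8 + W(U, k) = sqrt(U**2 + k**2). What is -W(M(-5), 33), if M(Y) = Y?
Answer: 8 - sqrt(1114) ≈ -25.377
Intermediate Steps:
W(U, k) = -8 + sqrt(U**2 + k**2)
-W(M(-5), 33) = -(-8 + sqrt((-5)**2 + 33**2)) = -(-8 + sqrt(25 + 1089)) = -(-8 + sqrt(1114)) = 8 - sqrt(1114)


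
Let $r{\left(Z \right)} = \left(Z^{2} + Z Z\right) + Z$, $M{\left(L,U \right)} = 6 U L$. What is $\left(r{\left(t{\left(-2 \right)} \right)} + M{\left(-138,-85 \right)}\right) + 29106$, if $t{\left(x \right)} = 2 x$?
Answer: $99514$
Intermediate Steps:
$M{\left(L,U \right)} = 6 L U$
$r{\left(Z \right)} = Z + 2 Z^{2}$ ($r{\left(Z \right)} = \left(Z^{2} + Z^{2}\right) + Z = 2 Z^{2} + Z = Z + 2 Z^{2}$)
$\left(r{\left(t{\left(-2 \right)} \right)} + M{\left(-138,-85 \right)}\right) + 29106 = \left(2 \left(-2\right) \left(1 + 2 \cdot 2 \left(-2\right)\right) + 6 \left(-138\right) \left(-85\right)\right) + 29106 = \left(- 4 \left(1 + 2 \left(-4\right)\right) + 70380\right) + 29106 = \left(- 4 \left(1 - 8\right) + 70380\right) + 29106 = \left(\left(-4\right) \left(-7\right) + 70380\right) + 29106 = \left(28 + 70380\right) + 29106 = 70408 + 29106 = 99514$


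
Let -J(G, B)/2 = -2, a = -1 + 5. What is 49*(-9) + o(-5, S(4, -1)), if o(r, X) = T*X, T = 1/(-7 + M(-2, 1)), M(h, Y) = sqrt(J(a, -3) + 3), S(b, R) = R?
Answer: -2645/6 + sqrt(7)/42 ≈ -440.77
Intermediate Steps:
a = 4
J(G, B) = 4 (J(G, B) = -2*(-2) = 4)
M(h, Y) = sqrt(7) (M(h, Y) = sqrt(4 + 3) = sqrt(7))
T = 1/(-7 + sqrt(7)) ≈ -0.22966
o(r, X) = X*(-1/6 - sqrt(7)/42) (o(r, X) = (-1/6 - sqrt(7)/42)*X = X*(-1/6 - sqrt(7)/42))
49*(-9) + o(-5, S(4, -1)) = 49*(-9) + (-1/6*(-1) - 1/42*(-1)*sqrt(7)) = -441 + (1/6 + sqrt(7)/42) = -2645/6 + sqrt(7)/42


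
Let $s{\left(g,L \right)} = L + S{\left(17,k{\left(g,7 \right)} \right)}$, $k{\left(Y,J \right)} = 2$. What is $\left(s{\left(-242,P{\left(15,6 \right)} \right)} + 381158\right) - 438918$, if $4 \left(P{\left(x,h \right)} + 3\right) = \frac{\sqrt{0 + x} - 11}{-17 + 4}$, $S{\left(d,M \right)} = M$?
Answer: $- \frac{3003561}{52} - \frac{\sqrt{15}}{52} \approx -57761.0$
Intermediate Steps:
$P{\left(x,h \right)} = - \frac{145}{52} - \frac{\sqrt{x}}{52}$ ($P{\left(x,h \right)} = -3 + \frac{\left(\sqrt{0 + x} - 11\right) \frac{1}{-17 + 4}}{4} = -3 + \frac{\left(\sqrt{x} - 11\right) \frac{1}{-13}}{4} = -3 + \frac{\left(-11 + \sqrt{x}\right) \left(- \frac{1}{13}\right)}{4} = -3 + \frac{\frac{11}{13} - \frac{\sqrt{x}}{13}}{4} = -3 - \left(- \frac{11}{52} + \frac{\sqrt{x}}{52}\right) = - \frac{145}{52} - \frac{\sqrt{x}}{52}$)
$s{\left(g,L \right)} = 2 + L$ ($s{\left(g,L \right)} = L + 2 = 2 + L$)
$\left(s{\left(-242,P{\left(15,6 \right)} \right)} + 381158\right) - 438918 = \left(\left(2 - \left(\frac{145}{52} + \frac{\sqrt{15}}{52}\right)\right) + 381158\right) - 438918 = \left(\left(- \frac{41}{52} - \frac{\sqrt{15}}{52}\right) + 381158\right) - 438918 = \left(\frac{19820175}{52} - \frac{\sqrt{15}}{52}\right) - 438918 = - \frac{3003561}{52} - \frac{\sqrt{15}}{52}$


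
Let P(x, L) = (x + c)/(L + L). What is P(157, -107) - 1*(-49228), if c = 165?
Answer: 5267235/107 ≈ 49227.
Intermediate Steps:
P(x, L) = (165 + x)/(2*L) (P(x, L) = (x + 165)/(L + L) = (165 + x)/((2*L)) = (165 + x)*(1/(2*L)) = (165 + x)/(2*L))
P(157, -107) - 1*(-49228) = (1/2)*(165 + 157)/(-107) - 1*(-49228) = (1/2)*(-1/107)*322 + 49228 = -161/107 + 49228 = 5267235/107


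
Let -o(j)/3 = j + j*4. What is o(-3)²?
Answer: 2025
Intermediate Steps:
o(j) = -15*j (o(j) = -3*(j + j*4) = -3*(j + 4*j) = -15*j)
o(-3)² = (-15*(-3))² = 45² = 2025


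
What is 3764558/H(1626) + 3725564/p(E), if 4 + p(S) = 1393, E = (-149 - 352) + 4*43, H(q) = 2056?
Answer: 6444365323/1427892 ≈ 4513.2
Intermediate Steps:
E = -329 (E = -501 + 172 = -329)
p(S) = 1389 (p(S) = -4 + 1393 = 1389)
3764558/H(1626) + 3725564/p(E) = 3764558/2056 + 3725564/1389 = 3764558*(1/2056) + 3725564*(1/1389) = 1882279/1028 + 3725564/1389 = 6444365323/1427892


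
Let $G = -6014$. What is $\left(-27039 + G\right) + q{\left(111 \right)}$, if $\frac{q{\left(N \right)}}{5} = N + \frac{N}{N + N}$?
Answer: $- \frac{64991}{2} \approx -32496.0$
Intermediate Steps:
$q{\left(N \right)} = \frac{5}{2} + 5 N$ ($q{\left(N \right)} = 5 \left(N + \frac{N}{N + N}\right) = 5 \left(N + \frac{N}{2 N}\right) = 5 \left(N + \frac{1}{2 N} N\right) = 5 \left(N + \frac{1}{2}\right) = 5 \left(\frac{1}{2} + N\right) = \frac{5}{2} + 5 N$)
$\left(-27039 + G\right) + q{\left(111 \right)} = \left(-27039 - 6014\right) + \left(\frac{5}{2} + 5 \cdot 111\right) = -33053 + \left(\frac{5}{2} + 555\right) = -33053 + \frac{1115}{2} = - \frac{64991}{2}$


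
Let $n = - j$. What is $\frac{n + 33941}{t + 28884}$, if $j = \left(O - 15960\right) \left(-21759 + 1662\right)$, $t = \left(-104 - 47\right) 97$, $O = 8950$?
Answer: $- \frac{140846029}{14237} \approx -9893.0$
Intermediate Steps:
$t = -14647$ ($t = \left(-151\right) 97 = -14647$)
$j = 140879970$ ($j = \left(8950 - 15960\right) \left(-21759 + 1662\right) = \left(-7010\right) \left(-20097\right) = 140879970$)
$n = -140879970$ ($n = \left(-1\right) 140879970 = -140879970$)
$\frac{n + 33941}{t + 28884} = \frac{-140879970 + 33941}{-14647 + 28884} = - \frac{140846029}{14237}$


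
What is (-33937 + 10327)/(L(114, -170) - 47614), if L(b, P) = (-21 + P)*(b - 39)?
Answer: 23610/61939 ≈ 0.38118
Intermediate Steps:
L(b, P) = (-39 + b)*(-21 + P) (L(b, P) = (-21 + P)*(-39 + b) = (-39 + b)*(-21 + P))
(-33937 + 10327)/(L(114, -170) - 47614) = (-33937 + 10327)/((819 - 39*(-170) - 21*114 - 170*114) - 47614) = -23610/((819 + 6630 - 2394 - 19380) - 47614) = -23610/(-14325 - 47614) = -23610/(-61939) = -23610*(-1/61939) = 23610/61939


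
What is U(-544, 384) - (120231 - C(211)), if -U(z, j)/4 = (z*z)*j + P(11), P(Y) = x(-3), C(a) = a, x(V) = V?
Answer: -454677704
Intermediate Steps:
P(Y) = -3
U(z, j) = 12 - 4*j*z² (U(z, j) = -4*((z*z)*j - 3) = -4*(z²*j - 3) = -4*(j*z² - 3) = -4*(-3 + j*z²) = 12 - 4*j*z²)
U(-544, 384) - (120231 - C(211)) = (12 - 4*384*(-544)²) - (120231 - 1*211) = (12 - 4*384*295936) - (120231 - 211) = (12 - 454557696) - 1*120020 = -454557684 - 120020 = -454677704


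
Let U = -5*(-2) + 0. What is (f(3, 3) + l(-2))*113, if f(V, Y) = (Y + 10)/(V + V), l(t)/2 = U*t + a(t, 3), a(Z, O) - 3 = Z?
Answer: -24295/6 ≈ -4049.2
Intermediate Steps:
a(Z, O) = 3 + Z
U = 10 (U = 10 + 0 = 10)
l(t) = 6 + 22*t (l(t) = 2*(10*t + (3 + t)) = 2*(3 + 11*t) = 6 + 22*t)
f(V, Y) = (10 + Y)/(2*V) (f(V, Y) = (10 + Y)/((2*V)) = (10 + Y)*(1/(2*V)) = (10 + Y)/(2*V))
(f(3, 3) + l(-2))*113 = ((1/2)*(10 + 3)/3 + (6 + 22*(-2)))*113 = ((1/2)*(1/3)*13 + (6 - 44))*113 = (13/6 - 38)*113 = -215/6*113 = -24295/6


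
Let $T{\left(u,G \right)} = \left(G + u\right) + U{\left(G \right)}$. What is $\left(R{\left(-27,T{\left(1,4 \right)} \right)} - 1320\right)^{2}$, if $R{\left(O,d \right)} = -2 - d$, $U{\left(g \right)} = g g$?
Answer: $1803649$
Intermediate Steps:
$U{\left(g \right)} = g^{2}$
$T{\left(u,G \right)} = G + u + G^{2}$ ($T{\left(u,G \right)} = \left(G + u\right) + G^{2} = G + u + G^{2}$)
$\left(R{\left(-27,T{\left(1,4 \right)} \right)} - 1320\right)^{2} = \left(\left(-2 - \left(4 + 1 + 4^{2}\right)\right) - 1320\right)^{2} = \left(\left(-2 - \left(4 + 1 + 16\right)\right) - 1320\right)^{2} = \left(\left(-2 - 21\right) - 1320\right)^{2} = \left(-23 - 1320\right)^{2} = \left(-1343\right)^{2} = 1803649$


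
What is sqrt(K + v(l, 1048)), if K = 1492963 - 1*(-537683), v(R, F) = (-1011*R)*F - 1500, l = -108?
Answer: sqrt(116458170) ≈ 10792.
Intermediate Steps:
v(R, F) = -1500 - 1011*F*R (v(R, F) = -1011*F*R - 1500 = -1500 - 1011*F*R)
K = 2030646 (K = 1492963 + 537683 = 2030646)
sqrt(K + v(l, 1048)) = sqrt(2030646 + (-1500 - 1011*1048*(-108))) = sqrt(2030646 + (-1500 + 114429024)) = sqrt(2030646 + 114427524) = sqrt(116458170)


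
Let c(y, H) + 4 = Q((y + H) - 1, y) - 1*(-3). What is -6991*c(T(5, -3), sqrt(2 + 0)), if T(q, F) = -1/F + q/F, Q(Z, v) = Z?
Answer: 69910/3 - 6991*sqrt(2) ≈ 13417.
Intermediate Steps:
c(y, H) = -2 + H + y (c(y, H) = -4 + (((y + H) - 1) - 1*(-3)) = -4 + (((H + y) - 1) + 3) = -4 + ((-1 + H + y) + 3) = -4 + (2 + H + y) = -2 + H + y)
-6991*c(T(5, -3), sqrt(2 + 0)) = -6991*(-2 + sqrt(2 + 0) + (-1 + 5)/(-3)) = -6991*(-2 + sqrt(2) - 1/3*4) = -6991*(-2 + sqrt(2) - 4/3) = -6991*(-10/3 + sqrt(2)) = 69910/3 - 6991*sqrt(2)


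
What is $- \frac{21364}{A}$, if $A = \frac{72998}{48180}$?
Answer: $- \frac{514658760}{36499} \approx -14101.0$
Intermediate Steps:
$A = \frac{36499}{24090}$ ($A = 72998 \cdot \frac{1}{48180} = \frac{36499}{24090} \approx 1.5151$)
$- \frac{21364}{A} = - \frac{21364}{\frac{36499}{24090}} = \left(-21364\right) \frac{24090}{36499} = - \frac{514658760}{36499}$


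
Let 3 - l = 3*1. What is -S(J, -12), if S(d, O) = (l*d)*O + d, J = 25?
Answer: -25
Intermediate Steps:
l = 0 (l = 3 - 3 = 0)
S(d, O) = d (S(d, O) = (0*d)*O + d = 0*O + d = 0 + d = d)
-S(J, -12) = -1*25 = -25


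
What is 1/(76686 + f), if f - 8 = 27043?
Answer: 1/103737 ≈ 9.6398e-6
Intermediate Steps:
f = 27051 (f = 8 + 27043 = 27051)
1/(76686 + f) = 1/(76686 + 27051) = 1/103737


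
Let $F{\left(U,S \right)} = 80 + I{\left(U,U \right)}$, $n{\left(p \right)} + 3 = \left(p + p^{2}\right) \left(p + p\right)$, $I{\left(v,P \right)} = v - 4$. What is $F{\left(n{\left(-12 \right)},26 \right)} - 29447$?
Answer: $-32542$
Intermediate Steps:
$I{\left(v,P \right)} = -4 + v$ ($I{\left(v,P \right)} = v - 4 = -4 + v$)
$n{\left(p \right)} = -3 + 2 p \left(p + p^{2}\right)$ ($n{\left(p \right)} = -3 + \left(p + p^{2}\right) \left(p + p\right) = -3 + \left(p + p^{2}\right) 2 p = -3 + 2 p \left(p + p^{2}\right)$)
$F{\left(U,S \right)} = 76 + U$ ($F{\left(U,S \right)} = 80 + \left(-4 + U\right) = 76 + U$)
$F{\left(n{\left(-12 \right)},26 \right)} - 29447 = \left(76 + \left(-3 + 2 \left(-12\right)^{2} + 2 \left(-12\right)^{3}\right)\right) - 29447 = \left(76 + \left(-3 + 2 \cdot 144 + 2 \left(-1728\right)\right)\right) - 29447 = \left(76 - 3171\right) - 29447 = -3095 - 29447 = -32542$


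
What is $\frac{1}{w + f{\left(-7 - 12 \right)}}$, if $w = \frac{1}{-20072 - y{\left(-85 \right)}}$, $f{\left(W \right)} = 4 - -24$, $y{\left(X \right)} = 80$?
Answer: $\frac{20152}{564255} \approx 0.035714$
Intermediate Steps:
$f{\left(W \right)} = 28$ ($f{\left(W \right)} = 4 + 24 = 28$)
$w = - \frac{1}{20152}$ ($w = \frac{1}{-20072 - 80} = \frac{1}{-20152} = - \frac{1}{20152} \approx -4.9623 \cdot 10^{-5}$)
$\frac{1}{w + f{\left(-7 - 12 \right)}} = \frac{1}{- \frac{1}{20152} + 28} = \frac{1}{\frac{564255}{20152}} = \frac{20152}{564255}$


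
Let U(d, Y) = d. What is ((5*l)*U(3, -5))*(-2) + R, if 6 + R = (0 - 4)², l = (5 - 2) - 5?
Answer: 70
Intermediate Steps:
l = -2 (l = 3 - 5 = -2)
R = 10 (R = -6 + (0 - 4)² = -6 + (-4)² = -6 + 16 = 10)
((5*l)*U(3, -5))*(-2) + R = ((5*(-2))*3)*(-2) + 10 = -10*3*(-2) + 10 = -30*(-2) + 10 = 60 + 10 = 70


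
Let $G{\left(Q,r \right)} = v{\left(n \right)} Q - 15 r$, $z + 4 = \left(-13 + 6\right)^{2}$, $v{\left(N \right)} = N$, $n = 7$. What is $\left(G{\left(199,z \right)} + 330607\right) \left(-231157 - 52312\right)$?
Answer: $-93920366425$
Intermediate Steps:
$z = 45$ ($z = -4 + \left(-13 + 6\right)^{2} = -4 + \left(-7\right)^{2} = -4 + 49 = 45$)
$G{\left(Q,r \right)} = - 15 r + 7 Q$ ($G{\left(Q,r \right)} = 7 Q - 15 r = - 15 r + 7 Q$)
$\left(G{\left(199,z \right)} + 330607\right) \left(-231157 - 52312\right) = \left(\left(\left(-15\right) 45 + 7 \cdot 199\right) + 330607\right) \left(-231157 - 52312\right) = \left(\left(-675 + 1393\right) + 330607\right) \left(-283469\right) = \left(718 + 330607\right) \left(-283469\right) = 331325 \left(-283469\right) = -93920366425$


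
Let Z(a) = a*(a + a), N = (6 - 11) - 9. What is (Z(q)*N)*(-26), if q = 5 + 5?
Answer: 72800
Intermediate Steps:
N = -14 (N = -5 - 9 = -14)
q = 10
Z(a) = 2*a² (Z(a) = a*(2*a) = 2*a²)
(Z(q)*N)*(-26) = ((2*10²)*(-14))*(-26) = ((2*100)*(-14))*(-26) = (200*(-14))*(-26) = -2800*(-26) = 72800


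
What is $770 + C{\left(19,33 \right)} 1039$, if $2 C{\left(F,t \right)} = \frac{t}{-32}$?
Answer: $\frac{14993}{64} \approx 234.27$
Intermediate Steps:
$C{\left(F,t \right)} = - \frac{t}{64}$ ($C{\left(F,t \right)} = \frac{t \frac{1}{-32}}{2} = \frac{t \left(- \frac{1}{32}\right)}{2} = \frac{\left(- \frac{1}{32}\right) t}{2} = - \frac{t}{64}$)
$770 + C{\left(19,33 \right)} 1039 = 770 + \left(- \frac{1}{64}\right) 33 \cdot 1039 = 770 - \frac{34287}{64} = \frac{14993}{64}$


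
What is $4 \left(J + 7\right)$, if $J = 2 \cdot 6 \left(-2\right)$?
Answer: $-68$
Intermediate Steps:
$J = -24$ ($J = 12 \left(-2\right) = -24$)
$4 \left(J + 7\right) = 4 \left(-24 + 7\right) = 4 \left(-17\right) = -68$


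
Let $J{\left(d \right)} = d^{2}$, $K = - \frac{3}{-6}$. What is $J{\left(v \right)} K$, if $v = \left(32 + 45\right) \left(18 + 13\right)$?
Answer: $\frac{5697769}{2} \approx 2.8489 \cdot 10^{6}$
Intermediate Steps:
$K = \frac{1}{2}$ ($K = \left(-3\right) \left(- \frac{1}{6}\right) = \frac{1}{2} \approx 0.5$)
$v = 2387$ ($v = 77 \cdot 31 = 2387$)
$J{\left(v \right)} K = 2387^{2} \cdot \frac{1}{2} = 5697769 \cdot \frac{1}{2} = \frac{5697769}{2}$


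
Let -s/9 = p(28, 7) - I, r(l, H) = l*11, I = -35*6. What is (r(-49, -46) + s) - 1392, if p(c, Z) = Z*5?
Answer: -4136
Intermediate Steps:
p(c, Z) = 5*Z
I = -210
r(l, H) = 11*l
s = -2205 (s = -9*(5*7 - 1*(-210)) = -9*(35 + 210) = -9*245 = -2205)
(r(-49, -46) + s) - 1392 = (11*(-49) - 2205) - 1392 = (-539 - 2205) - 1392 = -2744 - 1392 = -4136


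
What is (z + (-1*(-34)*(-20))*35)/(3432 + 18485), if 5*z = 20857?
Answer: -98143/109585 ≈ -0.89559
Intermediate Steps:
z = 20857/5 (z = (1/5)*20857 = 20857/5 ≈ 4171.4)
(z + (-1*(-34)*(-20))*35)/(3432 + 18485) = (20857/5 + (-1*(-34)*(-20))*35)/(3432 + 18485) = (20857/5 + (34*(-20))*35)/21917 = (20857/5 - 680*35)*(1/21917) = (20857/5 - 23800)*(1/21917) = -98143/5*1/21917 = -98143/109585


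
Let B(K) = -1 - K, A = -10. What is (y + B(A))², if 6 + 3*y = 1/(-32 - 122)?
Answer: 10452289/213444 ≈ 48.970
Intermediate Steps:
y = -925/462 (y = -2 + 1/(3*(-32 - 122)) = -2 + (⅓)/(-154) = -2 + (⅓)*(-1/154) = -2 - 1/462 = -925/462 ≈ -2.0022)
(y + B(A))² = (-925/462 + (-1 - 1*(-10)))² = (-925/462 + (-1 + 10))² = (-925/462 + 9)² = (3233/462)² = 10452289/213444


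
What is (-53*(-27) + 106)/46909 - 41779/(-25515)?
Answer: 1999027666/1196883135 ≈ 1.6702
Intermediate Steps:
(-53*(-27) + 106)/46909 - 41779/(-25515) = (1431 + 106)*(1/46909) - 41779*(-1/25515) = 1537*(1/46909) + 41779/25515 = 1537/46909 + 41779/25515 = 1999027666/1196883135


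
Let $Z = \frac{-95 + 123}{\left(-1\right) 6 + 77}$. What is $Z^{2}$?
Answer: $\frac{784}{5041} \approx 0.15552$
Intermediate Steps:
$Z = \frac{28}{71}$ ($Z = \frac{28}{-6 + 77} = \frac{28}{71} \approx 0.39437$)
$Z^{2} = \left(\frac{28}{71}\right)^{2} = \frac{784}{5041}$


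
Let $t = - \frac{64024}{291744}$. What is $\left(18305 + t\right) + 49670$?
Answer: $\frac{2478904297}{36468} \approx 67975.0$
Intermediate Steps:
$t = - \frac{8003}{36468}$ ($t = \left(-64024\right) \frac{1}{291744} = - \frac{8003}{36468} \approx -0.21945$)
$\left(18305 + t\right) + 49670 = \left(18305 - \frac{8003}{36468}\right) + 49670 = \frac{667538737}{36468} + 49670 = \frac{2478904297}{36468}$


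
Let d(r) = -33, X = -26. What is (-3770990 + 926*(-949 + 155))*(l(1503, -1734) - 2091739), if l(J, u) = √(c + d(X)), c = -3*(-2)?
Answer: 9425865400926 - 13518702*I*√3 ≈ 9.4259e+12 - 2.3415e+7*I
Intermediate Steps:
c = 6
l(J, u) = 3*I*√3 (l(J, u) = √(6 - 33) = √(-27) = 3*I*√3)
(-3770990 + 926*(-949 + 155))*(l(1503, -1734) - 2091739) = (-3770990 + 926*(-949 + 155))*(3*I*√3 - 2091739) = (-3770990 + 926*(-794))*(-2091739 + 3*I*√3) = (-3770990 - 735244)*(-2091739 + 3*I*√3) = -4506234*(-2091739 + 3*I*√3) = 9425865400926 - 13518702*I*√3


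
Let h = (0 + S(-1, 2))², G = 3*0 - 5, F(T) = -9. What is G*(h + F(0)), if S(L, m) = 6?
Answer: -135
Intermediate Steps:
G = -5 (G = 0 - 5 = -5)
h = 36 (h = (0 + 6)² = 6² = 36)
G*(h + F(0)) = -5*(36 - 9) = -5*27 = -135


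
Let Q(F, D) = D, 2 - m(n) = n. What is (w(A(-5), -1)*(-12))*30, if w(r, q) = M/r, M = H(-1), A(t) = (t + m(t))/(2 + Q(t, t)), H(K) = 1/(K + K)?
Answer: -270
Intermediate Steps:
m(n) = 2 - n
H(K) = 1/(2*K)
A(t) = 2/(2 + t) (A(t) = (t + (2 - t))/(2 + t) = 2/(2 + t))
M = -½ (M = (½)/(-1) = (½)*(-1) = -½ ≈ -0.50000)
w(r, q) = -1/(2*r)
(w(A(-5), -1)*(-12))*30 = (-1/(2*(2/(2 - 5)))*(-12))*30 = (-1/(2*(2/(-3)))*(-12))*30 = (-1/(2*(2*(-⅓)))*(-12))*30 = (-1/(2*(-⅔))*(-12))*30 = (-½*(-3/2)*(-12))*30 = ((¾)*(-12))*30 = -9*30 = -270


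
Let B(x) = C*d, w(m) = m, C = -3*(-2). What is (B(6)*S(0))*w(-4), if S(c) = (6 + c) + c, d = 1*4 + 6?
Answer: -1440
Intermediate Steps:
C = 6
d = 10 (d = 4 + 6 = 10)
B(x) = 60 (B(x) = 6*10 = 60)
S(c) = 6 + 2*c
(B(6)*S(0))*w(-4) = (60*(6 + 2*0))*(-4) = (60*(6 + 0))*(-4) = (60*6)*(-4) = 360*(-4) = -1440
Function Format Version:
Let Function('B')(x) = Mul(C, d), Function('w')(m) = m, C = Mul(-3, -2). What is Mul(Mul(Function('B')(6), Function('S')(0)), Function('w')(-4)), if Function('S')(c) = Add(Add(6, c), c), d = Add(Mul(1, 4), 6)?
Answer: -1440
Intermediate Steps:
C = 6
d = 10 (d = Add(4, 6) = 10)
Function('B')(x) = 60 (Function('B')(x) = Mul(6, 10) = 60)
Function('S')(c) = Add(6, Mul(2, c))
Mul(Mul(Function('B')(6), Function('S')(0)), Function('w')(-4)) = Mul(Mul(60, Add(6, Mul(2, 0))), -4) = Mul(Mul(60, Add(6, 0)), -4) = Mul(Mul(60, 6), -4) = Mul(360, -4) = -1440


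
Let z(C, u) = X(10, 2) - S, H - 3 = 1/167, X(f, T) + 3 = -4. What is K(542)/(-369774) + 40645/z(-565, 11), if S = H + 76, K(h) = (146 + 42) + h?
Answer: -1254965505700/2655531981 ≈ -472.59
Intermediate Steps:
X(f, T) = -7 (X(f, T) = -3 - 4 = -7)
K(h) = 188 + h
H = 502/167 (H = 3 + 1/167 = 502/167 ≈ 3.0060)
S = 13194/167 (S = 502/167 + 76 = 13194/167 ≈ 79.006)
z(C, u) = -14363/167 (z(C, u) = -7 - 1*13194/167 = -7 - 13194/167 = -14363/167)
K(542)/(-369774) + 40645/z(-565, 11) = (188 + 542)/(-369774) + 40645/(-14363/167) = 730*(-1/369774) + 40645*(-167/14363) = -365/184887 - 6787715/14363 = -1254965505700/2655531981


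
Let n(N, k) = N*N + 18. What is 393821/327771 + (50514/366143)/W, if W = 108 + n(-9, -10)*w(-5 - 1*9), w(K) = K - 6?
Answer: 14995339615229/12481149954312 ≈ 1.2014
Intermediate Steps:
n(N, k) = 18 + N² (n(N, k) = N² + 18 = 18 + N²)
w(K) = -6 + K
W = -1872 (W = 108 + (18 + (-9)²)*(-6 + (-5 - 1*9)) = 108 + (18 + 81)*(-6 + (-5 - 9)) = 108 + 99*(-6 - 14) = 108 + 99*(-20) = 108 - 1980 = -1872)
393821/327771 + (50514/366143)/W = 393821/327771 + (50514/366143)/(-1872) = 393821*(1/327771) + (50514*(1/366143))*(-1/1872) = 393821/327771 + (50514/366143)*(-1/1872) = 393821/327771 - 8419/114236616 = 14995339615229/12481149954312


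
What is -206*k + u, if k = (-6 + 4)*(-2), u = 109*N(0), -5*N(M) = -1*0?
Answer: -824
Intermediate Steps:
N(M) = 0 (N(M) = -(-1)*0/5 = -⅕*0 = 0)
u = 0 (u = 109*0 = 0)
k = 4 (k = -2*(-2) = 4)
-206*k + u = -206*4 + 0 = -824 + 0 = -824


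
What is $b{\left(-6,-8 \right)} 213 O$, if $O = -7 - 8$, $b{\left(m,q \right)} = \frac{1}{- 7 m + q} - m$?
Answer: $- \frac{654975}{34} \approx -19264.0$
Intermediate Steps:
$b{\left(m,q \right)} = \frac{1}{q - 7 m} - m$
$O = -15$ ($O = -7 - 8 = -15$)
$b{\left(-6,-8 \right)} 213 O = \frac{-1 - 7 \left(-6\right)^{2} - -48}{\left(-1\right) \left(-8\right) + 7 \left(-6\right)} 213 \left(-15\right) = \frac{-1 - 252 + 48}{8 - 42} \cdot 213 \left(-15\right) = \frac{-1 - 252 + 48}{-34} \cdot 213 \left(-15\right) = \left(- \frac{1}{34}\right) \left(-205\right) 213 \left(-15\right) = \frac{205}{34} \cdot 213 \left(-15\right) = \frac{43665}{34} \left(-15\right) = - \frac{654975}{34}$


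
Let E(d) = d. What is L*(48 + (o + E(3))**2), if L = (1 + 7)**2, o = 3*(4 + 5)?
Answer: 60672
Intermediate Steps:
o = 27 (o = 3*9 = 27)
L = 64 (L = 8**2 = 64)
L*(48 + (o + E(3))**2) = 64*(48 + (27 + 3)**2) = 64*(48 + 30**2) = 64*(48 + 900) = 64*948 = 60672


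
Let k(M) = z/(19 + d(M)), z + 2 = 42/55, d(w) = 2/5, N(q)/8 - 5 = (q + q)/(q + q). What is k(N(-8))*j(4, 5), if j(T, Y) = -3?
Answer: 204/1067 ≈ 0.19119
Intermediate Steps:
N(q) = 48 (N(q) = 40 + 8*((q + q)/(q + q)) = 40 + 8*((2*q)/((2*q))) = 40 + 8*((2*q)*(1/(2*q))) = 40 + 8*1 = 40 + 8 = 48)
d(w) = ⅖ (d(w) = 2*(⅕) = ⅖)
z = -68/55 (z = -2 + 42/55 = -68/55 ≈ -1.2364)
k(M) = -68/1067 (k(M) = -68/(55*(19 + ⅖)) = -68/(55*97/5) = -68/55*5/97 = -68/1067)
k(N(-8))*j(4, 5) = -68/1067*(-3) = 204/1067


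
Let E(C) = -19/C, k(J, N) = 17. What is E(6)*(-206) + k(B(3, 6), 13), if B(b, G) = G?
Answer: 2008/3 ≈ 669.33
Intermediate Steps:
E(6)*(-206) + k(B(3, 6), 13) = -19/6*(-206) + 17 = 1957/3 + 17 = 2008/3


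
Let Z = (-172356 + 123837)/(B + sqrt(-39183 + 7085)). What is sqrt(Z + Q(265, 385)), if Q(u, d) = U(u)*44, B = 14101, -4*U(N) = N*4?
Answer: sqrt((-164466179 - 11660*I*sqrt(32098))/(14101 + I*sqrt(32098))) ≈ 0.0002 + 108.0*I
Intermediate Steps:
U(N) = -N (U(N) = -N*4/4 = -N)
Q(u, d) = -44*u (Q(u, d) = -u*44 = -44*u)
Z = -48519/(14101 + I*sqrt(32098)) (Z = (-172356 + 123837)/(14101 + sqrt(-39183 + 7085)) = -48519/(14101 + sqrt(-32098)) = -48519/(14101 + I*sqrt(32098)) ≈ -3.4403 + 0.04371*I)
sqrt(Z + Q(265, 385)) = sqrt((-684166419/198870299 + 48519*I*sqrt(32098)/198870299) - 44*265) = sqrt((-684166419/198870299 + 48519*I*sqrt(32098)/198870299) - 11660) = sqrt(-2319511852759/198870299 + 48519*I*sqrt(32098)/198870299)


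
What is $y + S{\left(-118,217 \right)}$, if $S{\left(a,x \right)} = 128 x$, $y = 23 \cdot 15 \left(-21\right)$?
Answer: $20531$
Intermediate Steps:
$y = -7245$ ($y = 345 \left(-21\right) = -7245$)
$y + S{\left(-118,217 \right)} = -7245 + 128 \cdot 217 = -7245 + 27776 = 20531$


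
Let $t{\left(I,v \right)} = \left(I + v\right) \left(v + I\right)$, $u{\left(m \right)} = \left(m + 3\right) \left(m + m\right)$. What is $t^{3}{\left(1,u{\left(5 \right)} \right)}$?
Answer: $282429536481$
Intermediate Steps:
$u{\left(m \right)} = 2 m \left(3 + m\right)$ ($u{\left(m \right)} = \left(3 + m\right) 2 m = 2 m \left(3 + m\right)$)
$t{\left(I,v \right)} = \left(I + v\right)^{2}$ ($t{\left(I,v \right)} = \left(I + v\right) \left(I + v\right) = \left(I + v\right)^{2}$)
$t^{3}{\left(1,u{\left(5 \right)} \right)} = \left(\left(1 + 2 \cdot 5 \left(3 + 5\right)\right)^{2}\right)^{3} = \left(\left(1 + 2 \cdot 5 \cdot 8\right)^{2}\right)^{3} = \left(\left(1 + 80\right)^{2}\right)^{3} = \left(81^{2}\right)^{3} = 6561^{3} = 282429536481$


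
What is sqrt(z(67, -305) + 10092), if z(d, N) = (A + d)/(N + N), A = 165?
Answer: 2*sqrt(234693230)/305 ≈ 100.46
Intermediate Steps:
z(d, N) = (165 + d)/(2*N) (z(d, N) = (165 + d)/(N + N) = (165 + d)/((2*N)) = (165 + d)*(1/(2*N)) = (165 + d)/(2*N))
sqrt(z(67, -305) + 10092) = sqrt((1/2)*(165 + 67)/(-305) + 10092) = sqrt((1/2)*(-1/305)*232 + 10092) = sqrt(-116/305 + 10092) = sqrt(3077944/305) = 2*sqrt(234693230)/305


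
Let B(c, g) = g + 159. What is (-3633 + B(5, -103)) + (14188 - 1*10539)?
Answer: 72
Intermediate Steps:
B(c, g) = 159 + g
(-3633 + B(5, -103)) + (14188 - 1*10539) = (-3633 + (159 - 103)) + (14188 - 1*10539) = (-3633 + 56) + (14188 - 10539) = -3577 + 3649 = 72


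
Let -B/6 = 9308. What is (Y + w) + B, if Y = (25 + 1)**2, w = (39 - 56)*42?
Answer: -55886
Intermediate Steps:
w = -714 (w = -17*42 = -714)
B = -55848 (B = -6*9308 = -55848)
Y = 676 (Y = 26**2 = 676)
(Y + w) + B = (676 - 714) - 55848 = -38 - 55848 = -55886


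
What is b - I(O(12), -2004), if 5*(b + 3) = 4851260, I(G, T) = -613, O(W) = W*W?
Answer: 970862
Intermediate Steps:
O(W) = W²
b = 970249 (b = -3 + (⅕)*4851260 = -3 + 970252 = 970249)
b - I(O(12), -2004) = 970249 - 1*(-613) = 970249 + 613 = 970862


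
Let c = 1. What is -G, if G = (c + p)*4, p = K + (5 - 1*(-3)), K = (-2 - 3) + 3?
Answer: -28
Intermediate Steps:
K = -2 (K = -5 + 3 = -2)
p = 6 (p = -2 + (5 - 1*(-3)) = -2 + (5 + 3) = -2 + 8 = 6)
G = 28 (G = (1 + 6)*4 = 7*4 = 28)
-G = -1*28 = -28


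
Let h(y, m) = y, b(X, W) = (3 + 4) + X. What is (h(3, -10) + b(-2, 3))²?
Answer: 64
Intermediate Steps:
b(X, W) = 7 + X
(h(3, -10) + b(-2, 3))² = (3 + (7 - 2))² = (3 + 5)² = 8² = 64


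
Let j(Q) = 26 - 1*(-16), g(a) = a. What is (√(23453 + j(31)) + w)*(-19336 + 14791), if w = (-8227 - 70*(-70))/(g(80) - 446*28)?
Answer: -5040405/4136 - 4545*√23495 ≈ -6.9788e+5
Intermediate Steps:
j(Q) = 42 (j(Q) = 26 + 16 = 42)
w = 1109/4136 (w = (-8227 - 70*(-70))/(80 - 446*28) = (-8227 + 4900)/(80 - 12488) = -3327/(-12408) = -3327*(-1/12408) = 1109/4136 ≈ 0.26813)
(√(23453 + j(31)) + w)*(-19336 + 14791) = (√(23453 + 42) + 1109/4136)*(-19336 + 14791) = (√23495 + 1109/4136)*(-4545) = (1109/4136 + √23495)*(-4545) = -5040405/4136 - 4545*√23495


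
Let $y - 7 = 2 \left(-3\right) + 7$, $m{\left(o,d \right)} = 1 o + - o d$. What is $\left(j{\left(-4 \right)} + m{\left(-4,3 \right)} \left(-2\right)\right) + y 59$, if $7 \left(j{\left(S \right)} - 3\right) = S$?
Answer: $\frac{3209}{7} \approx 458.43$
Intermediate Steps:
$j{\left(S \right)} = 3 + \frac{S}{7}$
$m{\left(o,d \right)} = o - d o$
$y = 8$ ($y = 7 + \left(2 \left(-3\right) + 7\right) = 7 + \left(-6 + 7\right) = 7 + 1 = 8$)
$\left(j{\left(-4 \right)} + m{\left(-4,3 \right)} \left(-2\right)\right) + y 59 = \left(\left(3 + \frac{1}{7} \left(-4\right)\right) + - 4 \left(1 - 3\right) \left(-2\right)\right) + 8 \cdot 59 = \left(\left(3 - \frac{4}{7}\right) + - 4 \left(1 - 3\right) \left(-2\right)\right) + 472 = \left(\frac{17}{7} + \left(-4\right) \left(-2\right) \left(-2\right)\right) + 472 = \left(\frac{17}{7} + 8 \left(-2\right)\right) + 472 = \left(\frac{17}{7} - 16\right) + 472 = - \frac{95}{7} + 472 = \frac{3209}{7}$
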